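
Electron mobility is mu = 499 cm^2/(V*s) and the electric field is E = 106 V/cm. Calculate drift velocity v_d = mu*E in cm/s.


Step 1: v_d = mu * E
Step 2: v_d = 499 * 106 = 52894
Step 3: v_d = 5.29e+04 cm/s

5.29e+04


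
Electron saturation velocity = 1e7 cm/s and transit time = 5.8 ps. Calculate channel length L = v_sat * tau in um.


Step 1: tau in seconds = 5.8 ps * 1e-12 = 5.8000e-12 s
Step 2: L = v_sat * tau = 1e7 * 5.8000e-12 = 5.8000e-05 cm
Step 3: L in um = 5.8000e-05 * 1e4 = 0.58 um

0.58


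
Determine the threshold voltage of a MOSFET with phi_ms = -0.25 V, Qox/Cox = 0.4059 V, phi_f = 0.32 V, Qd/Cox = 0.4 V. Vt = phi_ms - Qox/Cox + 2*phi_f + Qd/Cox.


Step 1: Vt = phi_ms - Qox/Cox + 2*phi_f + Qd/Cox
Step 2: Vt = -0.25 - 0.4059 + 2*0.32 + 0.4
Step 3: Vt = -0.25 - 0.4059 + 0.64 + 0.4
Step 4: Vt = 0.3841 V

0.3841


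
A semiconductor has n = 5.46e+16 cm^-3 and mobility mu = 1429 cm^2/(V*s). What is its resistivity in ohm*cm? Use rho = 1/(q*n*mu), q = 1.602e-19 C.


Step 1: sigma = q * n * mu = 1.602e-19 * 5.46e+16 * 1429 = 1.24993e+01 S/cm
Step 2: rho = 1 / sigma = 1 / 1.24993e+01 = 0.08 ohm*cm

0.08


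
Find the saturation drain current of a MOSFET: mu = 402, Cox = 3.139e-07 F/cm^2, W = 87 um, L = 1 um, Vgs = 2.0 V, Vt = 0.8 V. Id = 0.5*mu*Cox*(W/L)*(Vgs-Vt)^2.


Step 1: Overdrive voltage Vov = Vgs - Vt = 2.0 - 0.8 = 1.2 V
Step 2: W/L = 87/1 = 87
Step 3: Id = 0.5 * 402 * 3.139e-07 * 87 * 1.2^2
Step 4: Id = 7.90e-03 A

7.90e-03


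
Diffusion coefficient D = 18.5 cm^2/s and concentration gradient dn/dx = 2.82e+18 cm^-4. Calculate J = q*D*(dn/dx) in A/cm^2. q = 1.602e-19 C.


Step 1: J = q * D * (dn/dx)
Step 2: J = 1.602e-19 * 18.5 * 2.82e+18
Step 3: J = 8.36e+00 A/cm^2

8.36e+00


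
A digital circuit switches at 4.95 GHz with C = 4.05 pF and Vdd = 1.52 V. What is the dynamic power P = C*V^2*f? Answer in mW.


Step 1: V^2 = 1.52^2 = 2.3104 V^2
Step 2: P = C*V^2*f = 4.05e-12 F * 2.3104 * 4.95e9 Hz
Step 3: P = 4.6317744e-02 W
Step 4: P = 46.318 mW

46.318


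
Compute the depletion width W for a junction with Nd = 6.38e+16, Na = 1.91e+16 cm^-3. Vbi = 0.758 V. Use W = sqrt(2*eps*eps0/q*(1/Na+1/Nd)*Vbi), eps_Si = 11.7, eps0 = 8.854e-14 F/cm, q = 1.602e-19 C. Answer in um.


Step 1: 1/Na + 1/Nd = 1/1.91e+16 + 1/6.38e+16 = 6.80300e-17
Step 2: 2*eps*eps0/q = 2*11.7*8.854e-14/1.602e-19 = 1.293281e+07
Step 3: W^2 = 1.293281e+07 * 6.80300e-17 * 0.758 = 6.66903e-10
Step 4: W = sqrt(6.66903e-10) = 2.582e-05 cm = 0.2582 um

0.2582


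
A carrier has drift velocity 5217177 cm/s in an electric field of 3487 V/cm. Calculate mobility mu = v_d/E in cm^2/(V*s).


Step 1: mu = v_d / E
Step 2: mu = 5217177 / 3487
Step 3: mu = 1496.18 cm^2/(V*s)

1496.18


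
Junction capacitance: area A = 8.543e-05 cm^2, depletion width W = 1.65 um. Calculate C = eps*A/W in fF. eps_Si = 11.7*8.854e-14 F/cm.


Step 1: eps_Si = 11.7 * 8.854e-14 = 1.035918e-12 F/cm
Step 2: W in cm = 1.65 * 1e-4 = 1.65e-04 cm
Step 3: C = 1.035918e-12 * 8.543e-05 / 1.65e-04 = 5.363544e-13 F
Step 4: C = 536.35 fF

536.35


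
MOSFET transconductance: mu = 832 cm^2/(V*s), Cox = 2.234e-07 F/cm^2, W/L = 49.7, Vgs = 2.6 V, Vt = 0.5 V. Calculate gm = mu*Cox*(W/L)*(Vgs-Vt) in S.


Step 1: Vov = Vgs - Vt = 2.6 - 0.5 = 2.1 V
Step 2: gm = mu * Cox * (W/L) * Vov
Step 3: gm = 832 * 2.234e-07 * 49.7 * 2.1 = 1.94e-02 S

1.94e-02


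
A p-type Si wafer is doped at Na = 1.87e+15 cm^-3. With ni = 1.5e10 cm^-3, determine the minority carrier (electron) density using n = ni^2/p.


Step 1: Majority hole concentration p ≈ Na = 1.87e+15 cm^-3
Step 2: n = ni^2 / Na = (1.5e10)^2 / 1.87e+15
Step 3: n = 1.20e+05 cm^-3

1.20e+05


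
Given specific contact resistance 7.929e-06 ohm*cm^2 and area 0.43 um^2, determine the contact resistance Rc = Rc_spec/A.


Step 1: Convert area to cm^2: 0.43 um^2 = 4.3000e-09 cm^2
Step 2: Rc = Rc_spec / A = 7.929e-06 / 4.3000e-09
Step 3: Rc = 1.84e+03 ohms

1.84e+03


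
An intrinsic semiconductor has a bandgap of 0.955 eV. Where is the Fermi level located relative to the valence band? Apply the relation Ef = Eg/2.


Step 1: For an intrinsic semiconductor, the Fermi level sits at midgap.
Step 2: Ef = Eg / 2 = 0.955 / 2 = 0.4775 eV

0.4775


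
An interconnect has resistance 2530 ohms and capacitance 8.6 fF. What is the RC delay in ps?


Step 1: tau = R * C
Step 2: tau = 2530 * 8.6 fF = 2530 * 8.6e-15 F
Step 3: tau = 2.1758e-11 s = 21.758 ps

21.758


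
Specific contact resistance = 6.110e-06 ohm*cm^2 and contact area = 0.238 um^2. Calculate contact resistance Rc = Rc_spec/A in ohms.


Step 1: Convert area to cm^2: 0.238 um^2 = 2.3800e-09 cm^2
Step 2: Rc = Rc_spec / A = 6.110e-06 / 2.3800e-09
Step 3: Rc = 2.57e+03 ohms

2.57e+03


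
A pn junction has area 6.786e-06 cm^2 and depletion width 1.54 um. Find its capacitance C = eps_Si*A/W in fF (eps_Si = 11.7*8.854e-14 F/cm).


Step 1: eps_Si = 11.7 * 8.854e-14 = 1.035918e-12 F/cm
Step 2: W in cm = 1.54 * 1e-4 = 1.54e-04 cm
Step 3: C = 1.035918e-12 * 6.786e-06 / 1.54e-04 = 4.564766e-14 F
Step 4: C = 45.65 fF

45.65


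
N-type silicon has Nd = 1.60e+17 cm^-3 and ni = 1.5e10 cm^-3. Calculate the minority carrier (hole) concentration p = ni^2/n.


Step 1: Since Nd >> ni, n ≈ Nd = 1.60e+17 cm^-3
Step 2: p = ni^2 / n = (1.5e10)^2 / 1.60e+17
Step 3: p = 2.25e20 / 1.60e+17 = 1.41e+03 cm^-3

1.41e+03


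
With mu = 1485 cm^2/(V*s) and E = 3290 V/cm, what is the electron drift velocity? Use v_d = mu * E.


Step 1: v_d = mu * E
Step 2: v_d = 1485 * 3290 = 4885650
Step 3: v_d = 4.89e+06 cm/s

4.89e+06


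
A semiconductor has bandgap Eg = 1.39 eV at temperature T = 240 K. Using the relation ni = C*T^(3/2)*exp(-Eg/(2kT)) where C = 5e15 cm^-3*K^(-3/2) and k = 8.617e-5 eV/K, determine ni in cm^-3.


Step 1: Compute kT = 8.617e-5 * 240 = 0.0206808 eV
Step 2: Exponent = -Eg/(2kT) = -1.39/(2*0.0206808) = -33.60605
Step 3: T^(3/2) = 240^1.5 = 3718.06
Step 4: ni = 5e15 * 3718.06 * exp(-33.60605) = 4.72e+04 cm^-3

4.72e+04


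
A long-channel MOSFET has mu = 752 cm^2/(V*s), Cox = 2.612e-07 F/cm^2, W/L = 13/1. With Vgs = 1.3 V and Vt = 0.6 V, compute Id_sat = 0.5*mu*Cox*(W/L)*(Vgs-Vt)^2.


Step 1: Overdrive voltage Vov = Vgs - Vt = 1.3 - 0.6 = 0.7 V
Step 2: W/L = 13/1 = 13
Step 3: Id = 0.5 * 752 * 2.612e-07 * 13 * 0.7^2
Step 4: Id = 6.26e-04 A

6.26e-04


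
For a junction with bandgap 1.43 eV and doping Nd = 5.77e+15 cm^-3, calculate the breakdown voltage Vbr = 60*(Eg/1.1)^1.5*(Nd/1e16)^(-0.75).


Step 1: Eg/1.1 = 1.43/1.1 = 1.300000
Step 2: (Eg/1.1)^1.5 = 1.300000^1.5 = 1.482228
Step 3: (Nd/1e16)^(-0.75) = (0.577)^(-0.75) = 1.510491
Step 4: Vbr = 60 * 1.482228 * 1.510491 = 134.3 V

134.3


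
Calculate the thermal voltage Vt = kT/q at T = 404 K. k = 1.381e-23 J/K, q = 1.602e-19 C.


Step 1: kT = 1.381e-23 * 404 = 5.57924e-21 J
Step 2: Vt = kT/q = 5.57924e-21 / 1.602e-19
Step 3: Vt = 0.03483 V

0.03483


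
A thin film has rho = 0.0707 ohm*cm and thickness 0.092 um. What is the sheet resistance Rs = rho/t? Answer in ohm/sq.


Step 1: Convert thickness to cm: t = 0.092 um = 9.2000e-06 cm
Step 2: Rs = rho / t = 0.0707 / 9.2000e-06
Step 3: Rs = 7684.8 ohm/sq

7684.8


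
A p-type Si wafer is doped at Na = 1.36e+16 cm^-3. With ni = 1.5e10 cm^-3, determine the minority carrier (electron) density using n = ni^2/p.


Step 1: Majority hole concentration p ≈ Na = 1.36e+16 cm^-3
Step 2: n = ni^2 / Na = (1.5e10)^2 / 1.36e+16
Step 3: n = 1.65e+04 cm^-3

1.65e+04


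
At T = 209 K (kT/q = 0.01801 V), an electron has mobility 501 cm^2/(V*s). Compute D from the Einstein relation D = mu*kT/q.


Step 1: D = mu * (kT/q)
Step 2: D = 501 * 0.01801
Step 3: D = 9.02 cm^2/s

9.02


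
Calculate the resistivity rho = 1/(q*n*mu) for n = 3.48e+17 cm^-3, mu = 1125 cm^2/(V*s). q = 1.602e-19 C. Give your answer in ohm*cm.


Step 1: sigma = q * n * mu = 1.602e-19 * 3.48e+17 * 1125 = 6.27183e+01 S/cm
Step 2: rho = 1 / sigma = 1 / 6.27183e+01 = 0.01594 ohm*cm

0.01594


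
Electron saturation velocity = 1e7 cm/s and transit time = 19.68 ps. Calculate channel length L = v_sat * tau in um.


Step 1: tau in seconds = 19.68 ps * 1e-12 = 1.9680e-11 s
Step 2: L = v_sat * tau = 1e7 * 1.9680e-11 = 1.9680e-04 cm
Step 3: L in um = 1.9680e-04 * 1e4 = 1.968 um

1.968


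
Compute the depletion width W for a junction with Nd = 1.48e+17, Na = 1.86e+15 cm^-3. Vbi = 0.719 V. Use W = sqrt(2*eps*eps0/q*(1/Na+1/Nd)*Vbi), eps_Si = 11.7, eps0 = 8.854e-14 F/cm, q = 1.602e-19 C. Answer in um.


Step 1: 1/Na + 1/Nd = 1/1.86e+15 + 1/1.48e+17 = 5.44391e-16
Step 2: 2*eps*eps0/q = 2*11.7*8.854e-14/1.602e-19 = 1.293281e+07
Step 3: W^2 = 1.293281e+07 * 5.44391e-16 * 0.719 = 5.06212e-09
Step 4: W = sqrt(5.06212e-09) = 7.115e-05 cm = 0.7115 um

0.7115


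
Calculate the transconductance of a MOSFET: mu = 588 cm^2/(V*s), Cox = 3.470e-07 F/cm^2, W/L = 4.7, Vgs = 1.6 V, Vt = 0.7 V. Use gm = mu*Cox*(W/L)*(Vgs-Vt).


Step 1: Vov = Vgs - Vt = 1.6 - 0.7 = 0.9 V
Step 2: gm = mu * Cox * (W/L) * Vov
Step 3: gm = 588 * 3.470e-07 * 4.7 * 0.9 = 8.63e-04 S

8.63e-04


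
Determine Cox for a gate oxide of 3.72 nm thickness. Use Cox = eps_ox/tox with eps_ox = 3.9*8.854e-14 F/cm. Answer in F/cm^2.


Step 1: eps_ox = 3.9 * 8.854e-14 = 3.45306e-13 F/cm
Step 2: tox in cm = 3.72 nm * 1e-7 = 3.7200e-07 cm
Step 3: Cox = 3.45306e-13 / 3.7200e-07 = 9.28e-07 F/cm^2

9.28e-07


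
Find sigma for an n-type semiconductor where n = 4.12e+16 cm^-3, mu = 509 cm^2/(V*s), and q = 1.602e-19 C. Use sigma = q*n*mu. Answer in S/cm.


Step 1: sigma = q * n * mu
Step 2: sigma = 1.602e-19 * 4.12e+16 * 509
Step 3: sigma = 3.360e+00 S/cm

3.360e+00


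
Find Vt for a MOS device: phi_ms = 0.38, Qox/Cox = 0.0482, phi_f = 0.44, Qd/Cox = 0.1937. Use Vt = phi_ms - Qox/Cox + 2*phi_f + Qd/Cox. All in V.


Step 1: Vt = phi_ms - Qox/Cox + 2*phi_f + Qd/Cox
Step 2: Vt = 0.38 - 0.0482 + 2*0.44 + 0.1937
Step 3: Vt = 0.38 - 0.0482 + 0.88 + 0.1937
Step 4: Vt = 1.4055 V

1.4055


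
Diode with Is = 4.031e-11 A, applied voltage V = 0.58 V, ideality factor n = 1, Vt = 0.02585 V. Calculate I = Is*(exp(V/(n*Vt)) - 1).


Step 1: V/(n*Vt) = 0.58/(1*0.02585) = 22.4371
Step 2: exp(22.4371) = 5.5502e+09
Step 3: I = 4.031e-11 * (5.5502e+09 - 1) = 2.24e-01 A

2.24e-01


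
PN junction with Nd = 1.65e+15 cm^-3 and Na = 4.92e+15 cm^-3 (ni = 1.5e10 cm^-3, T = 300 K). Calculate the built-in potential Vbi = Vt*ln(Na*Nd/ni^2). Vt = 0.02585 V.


Step 1: Compute Na*Nd/ni^2 = 4.92e+15 * 1.65e+15 / (1.5e10)^2 = 3.6080e+10
Step 2: ln(3.6080e+10) = 24.3090
Step 3: Vbi = 0.02585 * 24.3090 = 0.628 V

0.628


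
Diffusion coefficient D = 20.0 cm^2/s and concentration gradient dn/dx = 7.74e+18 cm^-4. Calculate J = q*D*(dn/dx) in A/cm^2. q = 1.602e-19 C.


Step 1: J = q * D * (dn/dx)
Step 2: J = 1.602e-19 * 20.0 * 7.74e+18
Step 3: J = 2.48e+01 A/cm^2

2.48e+01


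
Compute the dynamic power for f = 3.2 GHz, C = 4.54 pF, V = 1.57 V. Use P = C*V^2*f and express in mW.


Step 1: V^2 = 1.57^2 = 2.4649 V^2
Step 2: P = C*V^2*f = 4.54e-12 F * 2.4649 * 3.2e9 Hz
Step 3: P = 3.58100672e-02 W
Step 4: P = 35.81 mW

35.81


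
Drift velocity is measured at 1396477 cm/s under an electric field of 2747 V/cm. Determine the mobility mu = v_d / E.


Step 1: mu = v_d / E
Step 2: mu = 1396477 / 2747
Step 3: mu = 508.36 cm^2/(V*s)

508.36


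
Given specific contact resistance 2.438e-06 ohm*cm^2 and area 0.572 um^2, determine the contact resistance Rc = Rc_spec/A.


Step 1: Convert area to cm^2: 0.572 um^2 = 5.7200e-09 cm^2
Step 2: Rc = Rc_spec / A = 2.438e-06 / 5.7200e-09
Step 3: Rc = 4.26e+02 ohms

4.26e+02


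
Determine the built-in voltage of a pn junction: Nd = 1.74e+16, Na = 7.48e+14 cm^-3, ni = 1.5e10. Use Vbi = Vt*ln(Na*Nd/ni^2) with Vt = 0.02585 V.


Step 1: Compute Na*Nd/ni^2 = 7.48e+14 * 1.74e+16 / (1.5e10)^2 = 5.7845e+10
Step 2: ln(5.7845e+10) = 24.7810
Step 3: Vbi = 0.02585 * 24.7810 = 0.641 V

0.641


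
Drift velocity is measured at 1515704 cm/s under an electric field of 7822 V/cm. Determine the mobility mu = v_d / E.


Step 1: mu = v_d / E
Step 2: mu = 1515704 / 7822
Step 3: mu = 193.77 cm^2/(V*s)

193.77


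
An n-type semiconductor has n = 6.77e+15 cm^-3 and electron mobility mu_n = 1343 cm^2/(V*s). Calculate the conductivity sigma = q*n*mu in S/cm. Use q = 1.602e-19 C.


Step 1: sigma = q * n * mu
Step 2: sigma = 1.602e-19 * 6.77e+15 * 1343
Step 3: sigma = 1.457e+00 S/cm

1.457e+00


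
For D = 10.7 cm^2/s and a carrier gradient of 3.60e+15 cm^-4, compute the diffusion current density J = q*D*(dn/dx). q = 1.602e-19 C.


Step 1: J = q * D * (dn/dx)
Step 2: J = 1.602e-19 * 10.7 * 3.60e+15
Step 3: J = 6.17e-03 A/cm^2

6.17e-03


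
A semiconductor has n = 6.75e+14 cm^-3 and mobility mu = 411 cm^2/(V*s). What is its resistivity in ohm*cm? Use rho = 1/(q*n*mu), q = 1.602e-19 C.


Step 1: sigma = q * n * mu = 1.602e-19 * 6.75e+14 * 411 = 4.44435e-02 S/cm
Step 2: rho = 1 / sigma = 1 / 4.44435e-02 = 22.5 ohm*cm

22.5


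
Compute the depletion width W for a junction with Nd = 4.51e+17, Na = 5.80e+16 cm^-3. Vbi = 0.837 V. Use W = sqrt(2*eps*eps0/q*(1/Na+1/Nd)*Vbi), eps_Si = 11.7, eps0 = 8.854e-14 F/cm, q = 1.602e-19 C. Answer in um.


Step 1: 1/Na + 1/Nd = 1/5.80e+16 + 1/4.51e+17 = 1.94587e-17
Step 2: 2*eps*eps0/q = 2*11.7*8.854e-14/1.602e-19 = 1.293281e+07
Step 3: W^2 = 1.293281e+07 * 1.94587e-17 * 0.837 = 2.10636e-10
Step 4: W = sqrt(2.10636e-10) = 1.451e-05 cm = 0.1451 um

0.1451


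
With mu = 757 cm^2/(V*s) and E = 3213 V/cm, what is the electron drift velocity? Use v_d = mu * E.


Step 1: v_d = mu * E
Step 2: v_d = 757 * 3213 = 2432241
Step 3: v_d = 2.43e+06 cm/s

2.43e+06


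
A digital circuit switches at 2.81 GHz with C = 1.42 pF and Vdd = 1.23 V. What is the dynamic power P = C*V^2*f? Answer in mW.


Step 1: V^2 = 1.23^2 = 1.5129 V^2
Step 2: P = C*V^2*f = 1.42e-12 F * 1.5129 * 2.81e9 Hz
Step 3: P = 6.03677358e-03 W
Step 4: P = 6.037 mW

6.037


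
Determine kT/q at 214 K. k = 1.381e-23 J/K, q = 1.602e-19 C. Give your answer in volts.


Step 1: kT = 1.381e-23 * 214 = 2.95534e-21 J
Step 2: Vt = kT/q = 2.95534e-21 / 1.602e-19
Step 3: Vt = 0.01845 V

0.01845


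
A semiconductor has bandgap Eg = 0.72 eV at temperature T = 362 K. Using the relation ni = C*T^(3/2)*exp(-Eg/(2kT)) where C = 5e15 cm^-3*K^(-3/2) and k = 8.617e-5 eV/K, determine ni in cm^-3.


Step 1: Compute kT = 8.617e-5 * 362 = 0.03119354 eV
Step 2: Exponent = -Eg/(2kT) = -0.72/(2*0.03119354) = -11.54085
Step 3: T^(3/2) = 362^1.5 = 6887.52
Step 4: ni = 5e15 * 6887.52 * exp(-11.54085) = 3.35e+14 cm^-3

3.35e+14


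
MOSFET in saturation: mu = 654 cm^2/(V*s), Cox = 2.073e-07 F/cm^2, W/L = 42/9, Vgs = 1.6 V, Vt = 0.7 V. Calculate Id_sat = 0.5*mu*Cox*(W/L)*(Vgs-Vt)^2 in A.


Step 1: Overdrive voltage Vov = Vgs - Vt = 1.6 - 0.7 = 0.9 V
Step 2: W/L = 42/9 = 4.66667
Step 3: Id = 0.5 * 654 * 2.073e-07 * 4.66667 * 0.9^2
Step 4: Id = 2.56e-04 A

2.56e-04


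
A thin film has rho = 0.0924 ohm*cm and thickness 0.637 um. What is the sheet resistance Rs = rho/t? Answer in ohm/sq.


Step 1: Convert thickness to cm: t = 0.637 um = 6.3700e-05 cm
Step 2: Rs = rho / t = 0.0924 / 6.3700e-05
Step 3: Rs = 1450.5 ohm/sq

1450.5


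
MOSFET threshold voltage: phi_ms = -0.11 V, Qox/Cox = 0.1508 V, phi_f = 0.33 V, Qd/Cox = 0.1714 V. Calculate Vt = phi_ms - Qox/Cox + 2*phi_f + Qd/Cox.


Step 1: Vt = phi_ms - Qox/Cox + 2*phi_f + Qd/Cox
Step 2: Vt = -0.11 - 0.1508 + 2*0.33 + 0.1714
Step 3: Vt = -0.11 - 0.1508 + 0.66 + 0.1714
Step 4: Vt = 0.5706 V

0.5706


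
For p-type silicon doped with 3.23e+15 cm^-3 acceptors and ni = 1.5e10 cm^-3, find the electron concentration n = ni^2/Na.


Step 1: Majority hole concentration p ≈ Na = 3.23e+15 cm^-3
Step 2: n = ni^2 / Na = (1.5e10)^2 / 3.23e+15
Step 3: n = 6.97e+04 cm^-3

6.97e+04


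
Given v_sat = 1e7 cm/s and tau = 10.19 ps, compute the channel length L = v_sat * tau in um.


Step 1: tau in seconds = 10.19 ps * 1e-12 = 1.0190e-11 s
Step 2: L = v_sat * tau = 1e7 * 1.0190e-11 = 1.0190e-04 cm
Step 3: L in um = 1.0190e-04 * 1e4 = 1.019 um

1.019


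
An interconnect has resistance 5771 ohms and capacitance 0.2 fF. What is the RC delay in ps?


Step 1: tau = R * C
Step 2: tau = 5771 * 0.2 fF = 5771 * 2.0e-16 F
Step 3: tau = 1.1542e-12 s = 1.1542 ps

1.1542


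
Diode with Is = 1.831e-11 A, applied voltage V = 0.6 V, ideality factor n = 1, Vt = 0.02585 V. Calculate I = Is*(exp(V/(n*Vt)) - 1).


Step 1: V/(n*Vt) = 0.6/(1*0.02585) = 23.2108
Step 2: exp(23.2108) = 1.2032e+10
Step 3: I = 1.831e-11 * (1.2032e+10 - 1) = 2.20e-01 A

2.20e-01


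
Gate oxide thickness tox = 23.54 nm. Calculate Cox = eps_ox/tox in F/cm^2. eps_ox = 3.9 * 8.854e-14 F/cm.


Step 1: eps_ox = 3.9 * 8.854e-14 = 3.45306e-13 F/cm
Step 2: tox in cm = 23.54 nm * 1e-7 = 2.3540e-06 cm
Step 3: Cox = 3.45306e-13 / 2.3540e-06 = 1.47e-07 F/cm^2

1.47e-07


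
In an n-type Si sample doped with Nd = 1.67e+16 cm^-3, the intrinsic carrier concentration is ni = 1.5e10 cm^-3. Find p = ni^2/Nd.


Step 1: Since Nd >> ni, n ≈ Nd = 1.67e+16 cm^-3
Step 2: p = ni^2 / n = (1.5e10)^2 / 1.67e+16
Step 3: p = 2.25e20 / 1.67e+16 = 1.35e+04 cm^-3

1.35e+04


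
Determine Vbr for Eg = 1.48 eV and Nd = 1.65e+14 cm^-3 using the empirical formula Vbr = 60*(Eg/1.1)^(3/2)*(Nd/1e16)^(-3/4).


Step 1: Eg/1.1 = 1.48/1.1 = 1.345455
Step 2: (Eg/1.1)^1.5 = 1.345455^1.5 = 1.560644
Step 3: (Nd/1e16)^(-0.75) = (0.0165)^(-0.75) = 21.721361
Step 4: Vbr = 60 * 1.560644 * 21.721361 = 2034.0 V

2034.0


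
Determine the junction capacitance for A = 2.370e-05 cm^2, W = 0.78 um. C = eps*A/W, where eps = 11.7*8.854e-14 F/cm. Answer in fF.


Step 1: eps_Si = 11.7 * 8.854e-14 = 1.035918e-12 F/cm
Step 2: W in cm = 0.78 * 1e-4 = 7.80e-05 cm
Step 3: C = 1.035918e-12 * 2.370e-05 / 7.80e-05 = 3.147597e-13 F
Step 4: C = 314.76 fF

314.76


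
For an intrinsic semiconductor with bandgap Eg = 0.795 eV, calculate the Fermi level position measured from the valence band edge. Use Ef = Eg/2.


Step 1: For an intrinsic semiconductor, the Fermi level sits at midgap.
Step 2: Ef = Eg / 2 = 0.795 / 2 = 0.3975 eV

0.3975


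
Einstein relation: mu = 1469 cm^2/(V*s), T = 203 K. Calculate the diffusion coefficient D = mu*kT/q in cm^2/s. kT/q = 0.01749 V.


Step 1: D = mu * (kT/q)
Step 2: D = 1469 * 0.01749
Step 3: D = 25.69 cm^2/s

25.69


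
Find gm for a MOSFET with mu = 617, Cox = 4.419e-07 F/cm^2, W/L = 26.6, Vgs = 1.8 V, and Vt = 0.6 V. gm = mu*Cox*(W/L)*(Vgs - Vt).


Step 1: Vov = Vgs - Vt = 1.8 - 0.6 = 1.2 V
Step 2: gm = mu * Cox * (W/L) * Vov
Step 3: gm = 617 * 4.419e-07 * 26.6 * 1.2 = 8.70e-03 S

8.70e-03


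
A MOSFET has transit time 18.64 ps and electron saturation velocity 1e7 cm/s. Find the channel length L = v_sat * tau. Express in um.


Step 1: tau in seconds = 18.64 ps * 1e-12 = 1.8640e-11 s
Step 2: L = v_sat * tau = 1e7 * 1.8640e-11 = 1.8640e-04 cm
Step 3: L in um = 1.8640e-04 * 1e4 = 1.864 um

1.864


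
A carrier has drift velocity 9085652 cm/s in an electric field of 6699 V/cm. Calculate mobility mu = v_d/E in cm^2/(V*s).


Step 1: mu = v_d / E
Step 2: mu = 9085652 / 6699
Step 3: mu = 1356.27 cm^2/(V*s)

1356.27


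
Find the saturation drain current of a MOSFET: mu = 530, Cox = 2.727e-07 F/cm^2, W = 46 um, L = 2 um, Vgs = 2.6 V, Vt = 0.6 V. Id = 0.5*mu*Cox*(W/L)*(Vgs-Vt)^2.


Step 1: Overdrive voltage Vov = Vgs - Vt = 2.6 - 0.6 = 2.0 V
Step 2: W/L = 46/2 = 23
Step 3: Id = 0.5 * 530 * 2.727e-07 * 23 * 2.0^2
Step 4: Id = 6.65e-03 A

6.65e-03


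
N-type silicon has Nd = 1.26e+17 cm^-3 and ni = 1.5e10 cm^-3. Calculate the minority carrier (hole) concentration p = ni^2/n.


Step 1: Since Nd >> ni, n ≈ Nd = 1.26e+17 cm^-3
Step 2: p = ni^2 / n = (1.5e10)^2 / 1.26e+17
Step 3: p = 2.25e20 / 1.26e+17 = 1.79e+03 cm^-3

1.79e+03


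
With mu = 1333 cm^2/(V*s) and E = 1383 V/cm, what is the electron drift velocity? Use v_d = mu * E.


Step 1: v_d = mu * E
Step 2: v_d = 1333 * 1383 = 1843539
Step 3: v_d = 1.84e+06 cm/s

1.84e+06


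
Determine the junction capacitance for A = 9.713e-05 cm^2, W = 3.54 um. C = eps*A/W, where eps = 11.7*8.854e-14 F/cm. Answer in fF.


Step 1: eps_Si = 11.7 * 8.854e-14 = 1.035918e-12 F/cm
Step 2: W in cm = 3.54 * 1e-4 = 3.54e-04 cm
Step 3: C = 1.035918e-12 * 9.713e-05 / 3.54e-04 = 2.842337e-13 F
Step 4: C = 284.23 fF

284.23


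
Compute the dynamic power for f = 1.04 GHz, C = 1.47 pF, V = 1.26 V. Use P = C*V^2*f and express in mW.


Step 1: V^2 = 1.26^2 = 1.5876 V^2
Step 2: P = C*V^2*f = 1.47e-12 F * 1.5876 * 1.04e9 Hz
Step 3: P = 2.42712288e-03 W
Step 4: P = 2.427 mW

2.427


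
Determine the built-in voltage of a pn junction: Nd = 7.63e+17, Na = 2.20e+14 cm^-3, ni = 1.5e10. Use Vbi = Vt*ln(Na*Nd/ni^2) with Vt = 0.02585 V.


Step 1: Compute Na*Nd/ni^2 = 2.20e+14 * 7.63e+17 / (1.5e10)^2 = 7.4604e+11
Step 2: ln(7.4604e+11) = 27.3380
Step 3: Vbi = 0.02585 * 27.3380 = 0.707 V

0.707


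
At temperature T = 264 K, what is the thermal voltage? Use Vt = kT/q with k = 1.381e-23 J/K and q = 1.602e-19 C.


Step 1: kT = 1.381e-23 * 264 = 3.64584e-21 J
Step 2: Vt = kT/q = 3.64584e-21 / 1.602e-19
Step 3: Vt = 0.02276 V

0.02276


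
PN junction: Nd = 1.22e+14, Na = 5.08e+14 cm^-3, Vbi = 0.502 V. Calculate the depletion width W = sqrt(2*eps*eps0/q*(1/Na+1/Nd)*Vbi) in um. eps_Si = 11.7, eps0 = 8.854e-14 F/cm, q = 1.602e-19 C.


Step 1: 1/Na + 1/Nd = 1/5.08e+14 + 1/1.22e+14 = 1.01652e-14
Step 2: 2*eps*eps0/q = 2*11.7*8.854e-14/1.602e-19 = 1.293281e+07
Step 3: W^2 = 1.293281e+07 * 1.01652e-14 * 0.502 = 6.59952e-08
Step 4: W = sqrt(6.59952e-08) = 2.569e-04 cm = 2.569 um

2.569


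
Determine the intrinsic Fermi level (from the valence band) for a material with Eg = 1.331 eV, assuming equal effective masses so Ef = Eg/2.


Step 1: For an intrinsic semiconductor, the Fermi level sits at midgap.
Step 2: Ef = Eg / 2 = 1.331 / 2 = 0.6655 eV

0.6655


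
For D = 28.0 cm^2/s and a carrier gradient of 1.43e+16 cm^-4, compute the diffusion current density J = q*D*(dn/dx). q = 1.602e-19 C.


Step 1: J = q * D * (dn/dx)
Step 2: J = 1.602e-19 * 28.0 * 1.43e+16
Step 3: J = 6.41e-02 A/cm^2

6.41e-02


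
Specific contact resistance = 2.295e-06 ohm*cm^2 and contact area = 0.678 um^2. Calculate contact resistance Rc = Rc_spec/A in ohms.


Step 1: Convert area to cm^2: 0.678 um^2 = 6.7800e-09 cm^2
Step 2: Rc = Rc_spec / A = 2.295e-06 / 6.7800e-09
Step 3: Rc = 3.38e+02 ohms

3.38e+02


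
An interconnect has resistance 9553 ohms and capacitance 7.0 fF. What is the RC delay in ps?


Step 1: tau = R * C
Step 2: tau = 9553 * 7.0 fF = 9553 * 7.0e-15 F
Step 3: tau = 6.6871e-11 s = 66.871 ps

66.871


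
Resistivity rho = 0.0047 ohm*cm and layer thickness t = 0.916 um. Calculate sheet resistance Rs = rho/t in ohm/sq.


Step 1: Convert thickness to cm: t = 0.916 um = 9.1600e-05 cm
Step 2: Rs = rho / t = 0.0047 / 9.1600e-05
Step 3: Rs = 51.3 ohm/sq

51.3


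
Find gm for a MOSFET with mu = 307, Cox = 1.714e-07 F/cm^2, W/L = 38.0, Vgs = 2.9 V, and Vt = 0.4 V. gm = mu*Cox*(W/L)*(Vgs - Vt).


Step 1: Vov = Vgs - Vt = 2.9 - 0.4 = 2.5 V
Step 2: gm = mu * Cox * (W/L) * Vov
Step 3: gm = 307 * 1.714e-07 * 38.0 * 2.5 = 5.00e-03 S

5.00e-03


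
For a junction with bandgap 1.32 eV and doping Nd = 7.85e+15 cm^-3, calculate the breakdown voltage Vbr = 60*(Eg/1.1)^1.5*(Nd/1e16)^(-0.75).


Step 1: Eg/1.1 = 1.32/1.1 = 1.200000
Step 2: (Eg/1.1)^1.5 = 1.200000^1.5 = 1.314534
Step 3: (Nd/1e16)^(-0.75) = (0.785)^(-0.75) = 1.199079
Step 4: Vbr = 60 * 1.314534 * 1.199079 = 94.6 V

94.6


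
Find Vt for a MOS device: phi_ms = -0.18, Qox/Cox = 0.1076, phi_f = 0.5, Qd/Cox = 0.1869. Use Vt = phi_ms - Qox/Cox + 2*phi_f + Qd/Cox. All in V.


Step 1: Vt = phi_ms - Qox/Cox + 2*phi_f + Qd/Cox
Step 2: Vt = -0.18 - 0.1076 + 2*0.5 + 0.1869
Step 3: Vt = -0.18 - 0.1076 + 1.0 + 0.1869
Step 4: Vt = 0.8993 V

0.8993


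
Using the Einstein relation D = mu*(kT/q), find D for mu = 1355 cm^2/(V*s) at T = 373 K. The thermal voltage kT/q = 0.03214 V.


Step 1: D = mu * (kT/q)
Step 2: D = 1355 * 0.03214
Step 3: D = 43.55 cm^2/s

43.55


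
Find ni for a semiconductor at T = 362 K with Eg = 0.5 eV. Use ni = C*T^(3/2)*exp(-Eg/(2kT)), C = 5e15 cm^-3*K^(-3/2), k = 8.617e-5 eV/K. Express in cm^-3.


Step 1: Compute kT = 8.617e-5 * 362 = 0.03119354 eV
Step 2: Exponent = -Eg/(2kT) = -0.5/(2*0.03119354) = -8.01448
Step 3: T^(3/2) = 362^1.5 = 6887.52
Step 4: ni = 5e15 * 6887.52 * exp(-8.01448) = 1.14e+16 cm^-3

1.14e+16


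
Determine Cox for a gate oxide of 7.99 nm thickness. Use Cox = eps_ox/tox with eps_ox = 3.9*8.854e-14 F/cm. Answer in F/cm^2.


Step 1: eps_ox = 3.9 * 8.854e-14 = 3.45306e-13 F/cm
Step 2: tox in cm = 7.99 nm * 1e-7 = 7.9900e-07 cm
Step 3: Cox = 3.45306e-13 / 7.9900e-07 = 4.32e-07 F/cm^2

4.32e-07


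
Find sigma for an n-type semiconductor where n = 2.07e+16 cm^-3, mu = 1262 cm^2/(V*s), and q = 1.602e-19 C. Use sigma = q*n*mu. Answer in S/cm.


Step 1: sigma = q * n * mu
Step 2: sigma = 1.602e-19 * 2.07e+16 * 1262
Step 3: sigma = 4.185e+00 S/cm

4.185e+00


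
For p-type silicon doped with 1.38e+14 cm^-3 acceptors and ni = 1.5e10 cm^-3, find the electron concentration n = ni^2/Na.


Step 1: Majority hole concentration p ≈ Na = 1.38e+14 cm^-3
Step 2: n = ni^2 / Na = (1.5e10)^2 / 1.38e+14
Step 3: n = 1.63e+06 cm^-3

1.63e+06


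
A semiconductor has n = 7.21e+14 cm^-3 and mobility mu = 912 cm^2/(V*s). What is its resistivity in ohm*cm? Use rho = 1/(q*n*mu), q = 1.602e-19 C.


Step 1: sigma = q * n * mu = 1.602e-19 * 7.21e+14 * 912 = 1.05340e-01 S/cm
Step 2: rho = 1 / sigma = 1 / 1.05340e-01 = 9.493 ohm*cm

9.493


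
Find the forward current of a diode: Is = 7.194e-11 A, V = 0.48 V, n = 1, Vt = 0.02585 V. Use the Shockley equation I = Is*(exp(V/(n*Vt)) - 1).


Step 1: V/(n*Vt) = 0.48/(1*0.02585) = 18.5687
Step 2: exp(18.5687) = 1.1595e+08
Step 3: I = 7.194e-11 * (1.1595e+08 - 1) = 8.34e-03 A

8.34e-03


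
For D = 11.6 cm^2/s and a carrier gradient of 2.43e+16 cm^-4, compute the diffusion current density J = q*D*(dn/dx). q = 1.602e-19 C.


Step 1: J = q * D * (dn/dx)
Step 2: J = 1.602e-19 * 11.6 * 2.43e+16
Step 3: J = 4.52e-02 A/cm^2

4.52e-02


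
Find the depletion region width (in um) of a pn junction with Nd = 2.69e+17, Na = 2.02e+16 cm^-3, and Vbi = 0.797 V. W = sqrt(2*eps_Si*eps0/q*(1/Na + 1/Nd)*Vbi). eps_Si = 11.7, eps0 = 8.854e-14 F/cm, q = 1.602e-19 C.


Step 1: 1/Na + 1/Nd = 1/2.02e+16 + 1/2.69e+17 = 5.32224e-17
Step 2: 2*eps*eps0/q = 2*11.7*8.854e-14/1.602e-19 = 1.293281e+07
Step 3: W^2 = 1.293281e+07 * 5.32224e-17 * 0.797 = 5.48587e-10
Step 4: W = sqrt(5.48587e-10) = 2.342e-05 cm = 0.2342 um

0.2342


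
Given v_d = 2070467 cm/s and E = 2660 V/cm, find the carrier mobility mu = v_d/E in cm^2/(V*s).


Step 1: mu = v_d / E
Step 2: mu = 2070467 / 2660
Step 3: mu = 778.37 cm^2/(V*s)

778.37


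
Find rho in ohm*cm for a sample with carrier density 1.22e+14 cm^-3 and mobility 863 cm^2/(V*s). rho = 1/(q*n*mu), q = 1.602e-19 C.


Step 1: sigma = q * n * mu = 1.602e-19 * 1.22e+14 * 863 = 1.68668e-02 S/cm
Step 2: rho = 1 / sigma = 1 / 1.68668e-02 = 59.29 ohm*cm

59.29


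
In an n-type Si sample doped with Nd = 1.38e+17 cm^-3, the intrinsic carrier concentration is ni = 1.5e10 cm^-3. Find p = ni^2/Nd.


Step 1: Since Nd >> ni, n ≈ Nd = 1.38e+17 cm^-3
Step 2: p = ni^2 / n = (1.5e10)^2 / 1.38e+17
Step 3: p = 2.25e20 / 1.38e+17 = 1.63e+03 cm^-3

1.63e+03


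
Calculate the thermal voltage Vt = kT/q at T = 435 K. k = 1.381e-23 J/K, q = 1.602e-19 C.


Step 1: kT = 1.381e-23 * 435 = 6.00735e-21 J
Step 2: Vt = kT/q = 6.00735e-21 / 1.602e-19
Step 3: Vt = 0.0375 V

0.0375


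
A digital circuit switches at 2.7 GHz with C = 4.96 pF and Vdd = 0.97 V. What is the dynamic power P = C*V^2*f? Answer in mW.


Step 1: V^2 = 0.97^2 = 0.9409 V^2
Step 2: P = C*V^2*f = 4.96e-12 F * 0.9409 * 2.7e9 Hz
Step 3: P = 1.26005328e-02 W
Step 4: P = 12.601 mW

12.601


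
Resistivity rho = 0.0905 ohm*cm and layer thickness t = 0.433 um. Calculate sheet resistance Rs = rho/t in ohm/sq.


Step 1: Convert thickness to cm: t = 0.433 um = 4.3300e-05 cm
Step 2: Rs = rho / t = 0.0905 / 4.3300e-05
Step 3: Rs = 2090.1 ohm/sq

2090.1


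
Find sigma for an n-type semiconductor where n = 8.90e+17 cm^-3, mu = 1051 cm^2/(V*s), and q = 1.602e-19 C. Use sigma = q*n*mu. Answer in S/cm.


Step 1: sigma = q * n * mu
Step 2: sigma = 1.602e-19 * 8.90e+17 * 1051
Step 3: sigma = 1.498e+02 S/cm

1.498e+02


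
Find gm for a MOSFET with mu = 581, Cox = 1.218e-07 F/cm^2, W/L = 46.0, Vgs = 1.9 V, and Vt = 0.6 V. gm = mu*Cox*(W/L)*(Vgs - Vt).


Step 1: Vov = Vgs - Vt = 1.9 - 0.6 = 1.3 V
Step 2: gm = mu * Cox * (W/L) * Vov
Step 3: gm = 581 * 1.218e-07 * 46.0 * 1.3 = 4.23e-03 S

4.23e-03


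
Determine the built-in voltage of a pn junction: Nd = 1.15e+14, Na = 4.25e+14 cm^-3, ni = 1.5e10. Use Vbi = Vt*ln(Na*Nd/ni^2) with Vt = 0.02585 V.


Step 1: Compute Na*Nd/ni^2 = 4.25e+14 * 1.15e+14 / (1.5e10)^2 = 2.1722e+08
Step 2: ln(2.1722e+08) = 19.1964
Step 3: Vbi = 0.02585 * 19.1964 = 0.496 V

0.496


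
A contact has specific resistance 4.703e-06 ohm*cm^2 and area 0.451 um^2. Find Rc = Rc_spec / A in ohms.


Step 1: Convert area to cm^2: 0.451 um^2 = 4.5100e-09 cm^2
Step 2: Rc = Rc_spec / A = 4.703e-06 / 4.5100e-09
Step 3: Rc = 1.04e+03 ohms

1.04e+03


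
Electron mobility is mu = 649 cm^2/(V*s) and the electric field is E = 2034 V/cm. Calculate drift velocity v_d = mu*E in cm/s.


Step 1: v_d = mu * E
Step 2: v_d = 649 * 2034 = 1320066
Step 3: v_d = 1.32e+06 cm/s

1.32e+06


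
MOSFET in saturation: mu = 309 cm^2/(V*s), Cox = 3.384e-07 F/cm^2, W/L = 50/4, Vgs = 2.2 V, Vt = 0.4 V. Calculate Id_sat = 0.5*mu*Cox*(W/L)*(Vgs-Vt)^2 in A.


Step 1: Overdrive voltage Vov = Vgs - Vt = 2.2 - 0.4 = 1.8 V
Step 2: W/L = 50/4 = 12.5
Step 3: Id = 0.5 * 309 * 3.384e-07 * 12.5 * 1.8^2
Step 4: Id = 2.12e-03 A

2.12e-03


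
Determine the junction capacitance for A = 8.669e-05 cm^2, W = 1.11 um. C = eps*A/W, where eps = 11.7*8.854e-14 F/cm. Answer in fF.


Step 1: eps_Si = 11.7 * 8.854e-14 = 1.035918e-12 F/cm
Step 2: W in cm = 1.11 * 1e-4 = 1.11e-04 cm
Step 3: C = 1.035918e-12 * 8.669e-05 / 1.11e-04 = 8.090426e-13 F
Step 4: C = 809.04 fF

809.04


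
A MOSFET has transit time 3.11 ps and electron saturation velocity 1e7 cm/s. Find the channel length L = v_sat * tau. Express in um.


Step 1: tau in seconds = 3.11 ps * 1e-12 = 3.1100e-12 s
Step 2: L = v_sat * tau = 1e7 * 3.1100e-12 = 3.1100e-05 cm
Step 3: L in um = 3.1100e-05 * 1e4 = 0.311 um

0.311


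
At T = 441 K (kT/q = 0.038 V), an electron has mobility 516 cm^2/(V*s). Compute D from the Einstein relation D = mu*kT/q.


Step 1: D = mu * (kT/q)
Step 2: D = 516 * 0.038
Step 3: D = 19.61 cm^2/s

19.61


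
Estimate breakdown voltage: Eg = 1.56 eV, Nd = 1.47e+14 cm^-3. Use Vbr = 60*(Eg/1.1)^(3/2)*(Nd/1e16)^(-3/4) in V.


Step 1: Eg/1.1 = 1.56/1.1 = 1.418182
Step 2: (Eg/1.1)^1.5 = 1.418182^1.5 = 1.688877
Step 3: (Nd/1e16)^(-0.75) = (0.0147)^(-0.75) = 23.687106
Step 4: Vbr = 60 * 1.688877 * 23.687106 = 2400.3 V

2400.3


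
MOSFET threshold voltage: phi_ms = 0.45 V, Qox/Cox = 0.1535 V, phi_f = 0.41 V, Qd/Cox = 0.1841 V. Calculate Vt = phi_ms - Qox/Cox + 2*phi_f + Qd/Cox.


Step 1: Vt = phi_ms - Qox/Cox + 2*phi_f + Qd/Cox
Step 2: Vt = 0.45 - 0.1535 + 2*0.41 + 0.1841
Step 3: Vt = 0.45 - 0.1535 + 0.82 + 0.1841
Step 4: Vt = 1.3006 V

1.3006


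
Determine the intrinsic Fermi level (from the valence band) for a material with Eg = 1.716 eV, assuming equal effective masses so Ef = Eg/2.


Step 1: For an intrinsic semiconductor, the Fermi level sits at midgap.
Step 2: Ef = Eg / 2 = 1.716 / 2 = 0.858 eV

0.858


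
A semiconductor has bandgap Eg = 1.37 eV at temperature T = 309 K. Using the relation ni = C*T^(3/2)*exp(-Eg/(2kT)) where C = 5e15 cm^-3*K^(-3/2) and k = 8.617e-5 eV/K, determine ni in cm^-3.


Step 1: Compute kT = 8.617e-5 * 309 = 0.02662653 eV
Step 2: Exponent = -Eg/(2kT) = -1.37/(2*0.02662653) = -25.72622
Step 3: T^(3/2) = 309^1.5 = 5431.72
Step 4: ni = 5e15 * 5431.72 * exp(-25.72622) = 1.82e+08 cm^-3

1.82e+08


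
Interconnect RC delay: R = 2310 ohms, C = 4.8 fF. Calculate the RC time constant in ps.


Step 1: tau = R * C
Step 2: tau = 2310 * 4.8 fF = 2310 * 4.8e-15 F
Step 3: tau = 1.1088e-11 s = 11.088 ps

11.088


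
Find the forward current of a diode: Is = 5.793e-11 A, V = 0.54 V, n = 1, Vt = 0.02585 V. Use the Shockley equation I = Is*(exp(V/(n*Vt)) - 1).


Step 1: V/(n*Vt) = 0.54/(1*0.02585) = 20.8897
Step 2: exp(20.8897) = 1.1811e+09
Step 3: I = 5.793e-11 * (1.1811e+09 - 1) = 6.84e-02 A

6.84e-02


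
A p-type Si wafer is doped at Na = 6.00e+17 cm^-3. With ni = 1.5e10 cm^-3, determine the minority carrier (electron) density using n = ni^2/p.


Step 1: Majority hole concentration p ≈ Na = 6.00e+17 cm^-3
Step 2: n = ni^2 / Na = (1.5e10)^2 / 6.00e+17
Step 3: n = 3.75e+02 cm^-3

3.75e+02


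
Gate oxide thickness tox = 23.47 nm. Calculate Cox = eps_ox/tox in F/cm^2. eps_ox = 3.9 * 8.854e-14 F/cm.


Step 1: eps_ox = 3.9 * 8.854e-14 = 3.45306e-13 F/cm
Step 2: tox in cm = 23.47 nm * 1e-7 = 2.3470e-06 cm
Step 3: Cox = 3.45306e-13 / 2.3470e-06 = 1.47e-07 F/cm^2

1.47e-07


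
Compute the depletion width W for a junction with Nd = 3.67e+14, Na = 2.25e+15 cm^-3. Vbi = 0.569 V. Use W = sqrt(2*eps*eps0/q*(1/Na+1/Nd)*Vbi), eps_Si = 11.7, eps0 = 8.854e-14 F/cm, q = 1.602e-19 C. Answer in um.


Step 1: 1/Na + 1/Nd = 1/2.25e+15 + 1/3.67e+14 = 3.16924e-15
Step 2: 2*eps*eps0/q = 2*11.7*8.854e-14/1.602e-19 = 1.293281e+07
Step 3: W^2 = 1.293281e+07 * 3.16924e-15 * 0.569 = 2.33217e-08
Step 4: W = sqrt(2.33217e-08) = 1.527e-04 cm = 1.527 um

1.527


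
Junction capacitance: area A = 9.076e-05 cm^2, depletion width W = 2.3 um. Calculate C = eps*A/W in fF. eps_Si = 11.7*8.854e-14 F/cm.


Step 1: eps_Si = 11.7 * 8.854e-14 = 1.035918e-12 F/cm
Step 2: W in cm = 2.3 * 1e-4 = 2.30e-04 cm
Step 3: C = 1.035918e-12 * 9.076e-05 / 2.30e-04 = 4.087823e-13 F
Step 4: C = 408.78 fF

408.78


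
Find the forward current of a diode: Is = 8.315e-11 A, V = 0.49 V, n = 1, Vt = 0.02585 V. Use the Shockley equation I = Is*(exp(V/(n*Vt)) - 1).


Step 1: V/(n*Vt) = 0.49/(1*0.02585) = 18.9555
Step 2: exp(18.9555) = 1.7071e+08
Step 3: I = 8.315e-11 * (1.7071e+08 - 1) = 1.42e-02 A

1.42e-02


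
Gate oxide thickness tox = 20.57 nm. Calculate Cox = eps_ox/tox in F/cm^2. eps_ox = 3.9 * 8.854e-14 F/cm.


Step 1: eps_ox = 3.9 * 8.854e-14 = 3.45306e-13 F/cm
Step 2: tox in cm = 20.57 nm * 1e-7 = 2.0570e-06 cm
Step 3: Cox = 3.45306e-13 / 2.0570e-06 = 1.68e-07 F/cm^2

1.68e-07


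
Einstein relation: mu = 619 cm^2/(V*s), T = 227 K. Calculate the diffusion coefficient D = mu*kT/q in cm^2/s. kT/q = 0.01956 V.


Step 1: D = mu * (kT/q)
Step 2: D = 619 * 0.01956
Step 3: D = 12.11 cm^2/s

12.11


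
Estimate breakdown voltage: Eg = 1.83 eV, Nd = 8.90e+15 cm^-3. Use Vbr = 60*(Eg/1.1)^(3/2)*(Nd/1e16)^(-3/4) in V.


Step 1: Eg/1.1 = 1.83/1.1 = 1.663636
Step 2: (Eg/1.1)^1.5 = 1.663636^1.5 = 2.145791
Step 3: (Nd/1e16)^(-0.75) = (0.89)^(-0.75) = 1.091334
Step 4: Vbr = 60 * 2.145791 * 1.091334 = 140.5 V

140.5


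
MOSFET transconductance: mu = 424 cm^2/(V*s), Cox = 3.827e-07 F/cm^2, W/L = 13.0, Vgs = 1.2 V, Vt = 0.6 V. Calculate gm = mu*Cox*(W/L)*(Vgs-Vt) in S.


Step 1: Vov = Vgs - Vt = 1.2 - 0.6 = 0.6 V
Step 2: gm = mu * Cox * (W/L) * Vov
Step 3: gm = 424 * 3.827e-07 * 13.0 * 0.6 = 1.27e-03 S

1.27e-03


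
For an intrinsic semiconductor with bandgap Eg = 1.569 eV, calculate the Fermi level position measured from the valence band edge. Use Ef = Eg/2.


Step 1: For an intrinsic semiconductor, the Fermi level sits at midgap.
Step 2: Ef = Eg / 2 = 1.569 / 2 = 0.7845 eV

0.7845


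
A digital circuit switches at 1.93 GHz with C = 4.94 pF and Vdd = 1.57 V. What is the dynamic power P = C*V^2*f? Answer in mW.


Step 1: V^2 = 1.57^2 = 2.4649 V^2
Step 2: P = C*V^2*f = 4.94e-12 F * 2.4649 * 1.93e9 Hz
Step 3: P = 2.350084958e-02 W
Step 4: P = 23.501 mW

23.501


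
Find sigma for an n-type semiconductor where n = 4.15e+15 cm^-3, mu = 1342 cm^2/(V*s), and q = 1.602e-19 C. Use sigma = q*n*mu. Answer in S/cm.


Step 1: sigma = q * n * mu
Step 2: sigma = 1.602e-19 * 4.15e+15 * 1342
Step 3: sigma = 8.922e-01 S/cm

8.922e-01


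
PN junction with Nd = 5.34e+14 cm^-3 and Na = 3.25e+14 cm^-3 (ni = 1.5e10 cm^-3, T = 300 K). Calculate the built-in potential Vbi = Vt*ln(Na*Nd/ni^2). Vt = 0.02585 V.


Step 1: Compute Na*Nd/ni^2 = 3.25e+14 * 5.34e+14 / (1.5e10)^2 = 7.7133e+08
Step 2: ln(7.7133e+08) = 20.4636
Step 3: Vbi = 0.02585 * 20.4636 = 0.529 V

0.529


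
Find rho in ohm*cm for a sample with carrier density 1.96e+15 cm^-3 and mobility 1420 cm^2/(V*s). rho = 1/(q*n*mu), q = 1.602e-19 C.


Step 1: sigma = q * n * mu = 1.602e-19 * 1.96e+15 * 1420 = 4.45869e-01 S/cm
Step 2: rho = 1 / sigma = 1 / 4.45869e-01 = 2.243 ohm*cm

2.243


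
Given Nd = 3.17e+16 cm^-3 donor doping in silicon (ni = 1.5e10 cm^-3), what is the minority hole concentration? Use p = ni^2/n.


Step 1: Since Nd >> ni, n ≈ Nd = 3.17e+16 cm^-3
Step 2: p = ni^2 / n = (1.5e10)^2 / 3.17e+16
Step 3: p = 2.25e20 / 3.17e+16 = 7.10e+03 cm^-3

7.10e+03


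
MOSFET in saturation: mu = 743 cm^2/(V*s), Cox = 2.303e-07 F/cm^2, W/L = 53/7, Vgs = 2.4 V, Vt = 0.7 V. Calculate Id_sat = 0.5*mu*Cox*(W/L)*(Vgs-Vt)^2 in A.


Step 1: Overdrive voltage Vov = Vgs - Vt = 2.4 - 0.7 = 1.7 V
Step 2: W/L = 53/7 = 7.57143
Step 3: Id = 0.5 * 743 * 2.303e-07 * 7.57143 * 1.7^2
Step 4: Id = 1.87e-03 A

1.87e-03


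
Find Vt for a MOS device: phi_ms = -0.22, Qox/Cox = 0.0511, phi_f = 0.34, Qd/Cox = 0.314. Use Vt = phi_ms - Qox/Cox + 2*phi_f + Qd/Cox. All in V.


Step 1: Vt = phi_ms - Qox/Cox + 2*phi_f + Qd/Cox
Step 2: Vt = -0.22 - 0.0511 + 2*0.34 + 0.314
Step 3: Vt = -0.22 - 0.0511 + 0.68 + 0.314
Step 4: Vt = 0.7229 V

0.7229


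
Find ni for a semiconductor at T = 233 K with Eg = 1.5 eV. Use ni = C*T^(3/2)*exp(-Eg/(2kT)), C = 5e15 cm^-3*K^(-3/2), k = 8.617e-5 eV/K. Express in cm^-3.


Step 1: Compute kT = 8.617e-5 * 233 = 0.02007761 eV
Step 2: Exponent = -Eg/(2kT) = -1.5/(2*0.02007761) = -37.35504
Step 3: T^(3/2) = 233^1.5 = 3556.59
Step 4: ni = 5e15 * 3556.59 * exp(-37.35504) = 1.06e+03 cm^-3

1.06e+03


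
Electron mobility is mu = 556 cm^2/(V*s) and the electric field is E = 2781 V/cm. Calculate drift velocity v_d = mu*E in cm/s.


Step 1: v_d = mu * E
Step 2: v_d = 556 * 2781 = 1546236
Step 3: v_d = 1.55e+06 cm/s

1.55e+06


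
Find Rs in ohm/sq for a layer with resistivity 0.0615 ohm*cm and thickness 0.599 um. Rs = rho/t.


Step 1: Convert thickness to cm: t = 0.599 um = 5.9900e-05 cm
Step 2: Rs = rho / t = 0.0615 / 5.9900e-05
Step 3: Rs = 1026.7 ohm/sq

1026.7


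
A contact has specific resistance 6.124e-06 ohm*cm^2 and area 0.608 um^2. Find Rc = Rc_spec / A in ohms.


Step 1: Convert area to cm^2: 0.608 um^2 = 6.0800e-09 cm^2
Step 2: Rc = Rc_spec / A = 6.124e-06 / 6.0800e-09
Step 3: Rc = 1.01e+03 ohms

1.01e+03


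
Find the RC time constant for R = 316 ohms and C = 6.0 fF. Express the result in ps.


Step 1: tau = R * C
Step 2: tau = 316 * 6.0 fF = 316 * 6.0e-15 F
Step 3: tau = 1.896e-12 s = 1.896 ps

1.896


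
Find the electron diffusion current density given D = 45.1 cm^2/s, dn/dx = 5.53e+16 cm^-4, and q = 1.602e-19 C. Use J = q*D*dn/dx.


Step 1: J = q * D * (dn/dx)
Step 2: J = 1.602e-19 * 45.1 * 5.53e+16
Step 3: J = 4.00e-01 A/cm^2

4.00e-01


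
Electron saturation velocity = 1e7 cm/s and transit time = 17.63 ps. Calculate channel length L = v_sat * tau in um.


Step 1: tau in seconds = 17.63 ps * 1e-12 = 1.7630e-11 s
Step 2: L = v_sat * tau = 1e7 * 1.7630e-11 = 1.7630e-04 cm
Step 3: L in um = 1.7630e-04 * 1e4 = 1.763 um

1.763
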